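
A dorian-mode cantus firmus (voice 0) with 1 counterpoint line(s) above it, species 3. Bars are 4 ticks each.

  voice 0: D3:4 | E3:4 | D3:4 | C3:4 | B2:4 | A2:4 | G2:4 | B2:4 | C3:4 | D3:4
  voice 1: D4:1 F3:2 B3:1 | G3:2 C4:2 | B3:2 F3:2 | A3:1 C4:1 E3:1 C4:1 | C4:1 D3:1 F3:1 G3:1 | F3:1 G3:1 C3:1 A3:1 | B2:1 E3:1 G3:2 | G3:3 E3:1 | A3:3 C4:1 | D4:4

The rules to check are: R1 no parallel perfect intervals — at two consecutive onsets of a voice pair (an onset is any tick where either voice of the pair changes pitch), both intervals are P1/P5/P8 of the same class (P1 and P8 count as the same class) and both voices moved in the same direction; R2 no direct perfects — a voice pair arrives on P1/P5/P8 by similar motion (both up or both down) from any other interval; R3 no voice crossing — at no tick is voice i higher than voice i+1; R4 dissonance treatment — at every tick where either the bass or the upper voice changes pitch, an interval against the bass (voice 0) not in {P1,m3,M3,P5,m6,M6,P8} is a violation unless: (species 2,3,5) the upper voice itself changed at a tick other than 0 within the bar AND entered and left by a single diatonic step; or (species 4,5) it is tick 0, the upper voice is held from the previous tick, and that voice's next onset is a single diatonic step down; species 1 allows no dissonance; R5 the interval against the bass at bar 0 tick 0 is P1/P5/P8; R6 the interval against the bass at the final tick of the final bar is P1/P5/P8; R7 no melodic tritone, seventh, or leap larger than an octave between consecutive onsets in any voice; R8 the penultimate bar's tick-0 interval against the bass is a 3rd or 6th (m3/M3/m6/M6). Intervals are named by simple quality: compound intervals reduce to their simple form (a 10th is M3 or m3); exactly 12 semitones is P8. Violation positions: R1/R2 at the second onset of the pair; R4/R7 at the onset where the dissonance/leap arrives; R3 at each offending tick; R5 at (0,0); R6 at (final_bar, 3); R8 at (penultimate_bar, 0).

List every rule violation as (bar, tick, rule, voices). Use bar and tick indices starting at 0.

bar 0: v0=D3 v1=D4 downbeat P8
bar 1: v0=E3 v1=G3 downbeat m3
bar 2: v0=D3 v1=B3 downbeat M6
bar 3: v0=C3 v1=A3 downbeat M6
bar 4: v0=B2 v1=C4 downbeat m2
bar 5: v0=A2 v1=F3 downbeat m6
bar 6: v0=G2 v1=B2 downbeat M3
bar 7: v0=B2 v1=G3 downbeat m6
bar 8: v0=C3 v1=A3 downbeat M6
bar 9: v0=D3 v1=D4 downbeat P8
  -> R7 @ bar 0 tick 3 v(1,): F3->B3 leap 6st
  -> R7 @ bar 2 tick 2 v(1,): B3->F3 leap 6st
  -> R4 @ bar 4 tick 0 v(0, 1): B2/C4 m2 untreated
  -> R7 @ bar 4 tick 1 v(1,): C4->D3 leap 10st
  -> R4 @ bar 4 tick 2 v(0, 1): B2/F3 TT untreated
  -> R4 @ bar 5 tick 1 v(0, 1): A2/G3 m7 untreated
  -> R7 @ bar 6 tick 0 v(1,): A3->B2 leap 10st
  -> R4 @ bar 7 tick 3 v(0, 1): B2/E3 P4 untreated
  -> R1 @ bar 9 tick 0 v(0, 1): C3/C4 P8 -> D3/D4 P8 similar

(0, 3, R7, (1,))
(2, 2, R7, (1,))
(4, 0, R4, (0, 1))
(4, 1, R7, (1,))
(4, 2, R4, (0, 1))
(5, 1, R4, (0, 1))
(6, 0, R7, (1,))
(7, 3, R4, (0, 1))
(9, 0, R1, (0, 1))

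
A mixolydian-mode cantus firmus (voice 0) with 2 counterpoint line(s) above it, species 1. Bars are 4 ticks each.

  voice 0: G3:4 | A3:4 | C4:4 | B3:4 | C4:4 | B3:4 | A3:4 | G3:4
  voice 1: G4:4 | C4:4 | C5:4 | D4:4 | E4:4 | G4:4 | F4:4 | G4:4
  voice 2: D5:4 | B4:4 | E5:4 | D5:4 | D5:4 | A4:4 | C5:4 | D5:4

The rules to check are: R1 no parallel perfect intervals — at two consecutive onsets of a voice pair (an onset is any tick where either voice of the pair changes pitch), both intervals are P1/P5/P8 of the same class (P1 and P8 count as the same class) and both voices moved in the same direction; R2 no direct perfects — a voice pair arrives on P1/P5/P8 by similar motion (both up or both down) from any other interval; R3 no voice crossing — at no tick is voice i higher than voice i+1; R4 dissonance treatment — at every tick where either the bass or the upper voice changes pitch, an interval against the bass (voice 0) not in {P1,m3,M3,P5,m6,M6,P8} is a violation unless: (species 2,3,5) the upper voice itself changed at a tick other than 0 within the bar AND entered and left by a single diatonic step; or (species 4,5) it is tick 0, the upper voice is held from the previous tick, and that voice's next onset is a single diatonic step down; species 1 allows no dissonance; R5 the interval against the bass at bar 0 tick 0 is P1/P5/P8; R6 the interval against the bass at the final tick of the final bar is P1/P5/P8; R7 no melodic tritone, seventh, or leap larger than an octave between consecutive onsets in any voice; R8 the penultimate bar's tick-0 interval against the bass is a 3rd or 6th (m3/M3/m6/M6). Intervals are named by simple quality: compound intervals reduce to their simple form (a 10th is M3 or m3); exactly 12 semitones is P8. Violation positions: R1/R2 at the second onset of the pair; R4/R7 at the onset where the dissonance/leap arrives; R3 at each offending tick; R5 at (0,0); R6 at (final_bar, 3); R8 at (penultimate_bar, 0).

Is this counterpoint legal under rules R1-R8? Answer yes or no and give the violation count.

bar 0: v0=G3 v1=G4 v2=D5 (P5)
bar 1: v0=A3 v1=C4 v2=B4 (M2)
bar 2: v0=C4 v1=C5 v2=E5 (M3)
bar 3: v0=B3 v1=D4 v2=D5 (m3)
bar 4: v0=C4 v1=E4 v2=D5 (M2)
bar 5: v0=B3 v1=G4 v2=A4 (m7)
bar 6: v0=A3 v1=F4 v2=C5 (m3)
bar 7: v0=G3 v1=G4 v2=D5 (P5)
  R4 @ bar1.0: A3/B4 M2 untreated
  R2 @ bar2.0: A3/C4 m3 -> C4/C5 P8 similar
  R2 @ bar3.0: C5/E5 M3 -> D4/D5 P8 similar
  R7 @ bar3.0: C5->D4 leap 10st
  R4 @ bar4.0: C4/D5 M2 untreated
  R4 @ bar5.0: B3/A4 m7 untreated
  R1 @ bar7.0: F4/C5 P5 -> G4/D5 P5 similar

No (7 violations)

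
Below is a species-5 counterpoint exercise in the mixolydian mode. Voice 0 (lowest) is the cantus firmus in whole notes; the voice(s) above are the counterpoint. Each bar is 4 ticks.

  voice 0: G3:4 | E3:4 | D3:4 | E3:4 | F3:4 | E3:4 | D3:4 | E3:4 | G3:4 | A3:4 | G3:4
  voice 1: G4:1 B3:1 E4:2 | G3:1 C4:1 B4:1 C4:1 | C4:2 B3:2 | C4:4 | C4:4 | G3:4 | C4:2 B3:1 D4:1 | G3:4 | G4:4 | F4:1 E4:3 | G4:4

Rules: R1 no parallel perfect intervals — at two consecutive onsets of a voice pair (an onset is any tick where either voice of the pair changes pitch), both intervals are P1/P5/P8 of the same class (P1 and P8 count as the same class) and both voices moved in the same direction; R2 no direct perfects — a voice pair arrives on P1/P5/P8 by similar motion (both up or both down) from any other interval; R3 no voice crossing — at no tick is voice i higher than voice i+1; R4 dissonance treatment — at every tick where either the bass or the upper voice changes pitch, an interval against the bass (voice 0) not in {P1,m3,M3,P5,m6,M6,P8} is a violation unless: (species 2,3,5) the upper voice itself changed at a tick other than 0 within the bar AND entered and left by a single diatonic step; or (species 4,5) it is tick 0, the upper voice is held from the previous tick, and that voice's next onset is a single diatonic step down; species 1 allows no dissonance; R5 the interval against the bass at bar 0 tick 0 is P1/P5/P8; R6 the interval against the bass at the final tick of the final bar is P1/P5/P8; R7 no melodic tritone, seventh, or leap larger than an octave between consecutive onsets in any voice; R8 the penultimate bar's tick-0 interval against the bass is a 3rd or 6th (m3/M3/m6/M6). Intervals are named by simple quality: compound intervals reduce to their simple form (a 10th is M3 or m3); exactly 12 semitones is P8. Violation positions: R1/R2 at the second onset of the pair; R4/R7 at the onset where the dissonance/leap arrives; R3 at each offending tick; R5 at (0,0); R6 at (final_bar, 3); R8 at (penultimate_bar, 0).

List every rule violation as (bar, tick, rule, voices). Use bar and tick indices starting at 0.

(1, 2, R7, (1,))
(1, 3, R7, (1,))
(6, 0, R4, (0, 1))
(8, 0, R2, (0, 1))

bar 0: v0=G3 v1=G4 downbeat P8
bar 1: v0=E3 v1=G3 downbeat m3
bar 2: v0=D3 v1=C4 downbeat m7
bar 3: v0=E3 v1=C4 downbeat m6
bar 4: v0=F3 v1=C4 downbeat P5
bar 5: v0=E3 v1=G3 downbeat m3
bar 6: v0=D3 v1=C4 downbeat m7
bar 7: v0=E3 v1=G3 downbeat m3
bar 8: v0=G3 v1=G4 downbeat P8
bar 9: v0=A3 v1=F4 downbeat m6
bar 10: v0=G3 v1=G4 downbeat P8
  -> R7 @ bar 1 tick 2 v(1,): C4->B4 leap 11st
  -> R7 @ bar 1 tick 3 v(1,): B4->C4 leap 11st
  -> R4 @ bar 6 tick 0 v(0, 1): D3/C4 m7 untreated
  -> R2 @ bar 8 tick 0 v(0, 1): E3/G3 m3 -> G3/G4 P8 similar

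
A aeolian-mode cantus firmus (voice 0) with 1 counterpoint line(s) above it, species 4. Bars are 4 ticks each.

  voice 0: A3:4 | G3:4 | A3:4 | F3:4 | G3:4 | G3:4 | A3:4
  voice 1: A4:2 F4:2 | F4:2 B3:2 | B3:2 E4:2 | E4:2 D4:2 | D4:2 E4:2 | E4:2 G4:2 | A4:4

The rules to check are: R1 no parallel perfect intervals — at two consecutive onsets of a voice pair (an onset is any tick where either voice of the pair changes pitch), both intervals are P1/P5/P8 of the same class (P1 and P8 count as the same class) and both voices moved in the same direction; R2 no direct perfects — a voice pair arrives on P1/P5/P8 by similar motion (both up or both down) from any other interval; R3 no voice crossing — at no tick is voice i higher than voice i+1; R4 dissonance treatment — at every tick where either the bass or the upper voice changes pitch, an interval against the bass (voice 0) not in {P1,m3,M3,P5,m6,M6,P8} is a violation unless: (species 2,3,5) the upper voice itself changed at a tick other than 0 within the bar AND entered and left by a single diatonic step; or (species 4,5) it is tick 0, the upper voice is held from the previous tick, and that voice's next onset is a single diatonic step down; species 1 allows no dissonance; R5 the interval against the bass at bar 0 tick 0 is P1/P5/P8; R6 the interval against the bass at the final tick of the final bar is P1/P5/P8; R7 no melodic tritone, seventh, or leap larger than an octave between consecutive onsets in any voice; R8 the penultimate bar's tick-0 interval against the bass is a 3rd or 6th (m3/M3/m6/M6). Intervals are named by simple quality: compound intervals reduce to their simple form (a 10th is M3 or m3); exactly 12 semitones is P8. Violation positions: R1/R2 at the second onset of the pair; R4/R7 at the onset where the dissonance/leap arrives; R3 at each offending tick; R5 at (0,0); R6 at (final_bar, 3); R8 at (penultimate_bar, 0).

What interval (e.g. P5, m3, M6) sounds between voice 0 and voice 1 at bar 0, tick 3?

m6

voice 0=A3 voice 1=F4 -> m6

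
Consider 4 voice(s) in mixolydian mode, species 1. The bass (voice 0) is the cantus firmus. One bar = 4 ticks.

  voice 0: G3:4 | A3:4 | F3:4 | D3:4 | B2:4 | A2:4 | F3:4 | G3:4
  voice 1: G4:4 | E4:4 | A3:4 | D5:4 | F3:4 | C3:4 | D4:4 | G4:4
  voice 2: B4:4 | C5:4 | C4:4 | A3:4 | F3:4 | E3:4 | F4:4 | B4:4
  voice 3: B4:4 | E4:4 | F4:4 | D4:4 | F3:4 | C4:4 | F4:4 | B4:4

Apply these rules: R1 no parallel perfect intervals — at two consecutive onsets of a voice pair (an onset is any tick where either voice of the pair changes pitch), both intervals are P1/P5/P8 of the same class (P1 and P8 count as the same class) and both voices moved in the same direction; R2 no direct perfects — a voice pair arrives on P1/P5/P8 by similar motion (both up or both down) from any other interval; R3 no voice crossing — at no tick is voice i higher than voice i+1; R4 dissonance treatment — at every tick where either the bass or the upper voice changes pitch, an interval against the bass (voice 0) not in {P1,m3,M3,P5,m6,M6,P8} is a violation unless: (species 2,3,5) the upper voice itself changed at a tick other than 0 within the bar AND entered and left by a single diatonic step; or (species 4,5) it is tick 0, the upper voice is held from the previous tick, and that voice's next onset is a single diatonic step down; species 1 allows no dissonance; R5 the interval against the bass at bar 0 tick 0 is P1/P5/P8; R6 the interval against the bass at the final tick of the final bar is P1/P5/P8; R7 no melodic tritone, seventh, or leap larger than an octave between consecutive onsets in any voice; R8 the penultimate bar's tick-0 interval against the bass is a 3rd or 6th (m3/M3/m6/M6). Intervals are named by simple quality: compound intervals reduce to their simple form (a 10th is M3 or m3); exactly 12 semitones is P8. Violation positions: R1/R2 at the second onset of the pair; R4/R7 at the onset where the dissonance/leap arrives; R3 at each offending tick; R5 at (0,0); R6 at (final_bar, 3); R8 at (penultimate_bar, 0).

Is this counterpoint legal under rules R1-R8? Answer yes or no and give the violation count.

bar 0: v0=G3 v1=G4 v2=B4 v3=B4 (M3)
bar 1: v0=A3 v1=E4 v2=C5 v3=E4 (P5)
bar 2: v0=F3 v1=A3 v2=C4 v3=F4 (P8)
bar 3: v0=D3 v1=D5 v2=A3 v3=D4 (P8)
bar 4: v0=B2 v1=F3 v2=F3 v3=F3 (TT)
bar 5: v0=A2 v1=C3 v2=E3 v3=C4 (m3)
bar 6: v0=F3 v1=D4 v2=F4 v3=F4 (P8)
bar 7: v0=G3 v1=G4 v2=B4 v3=B4 (M3)
  R5 @ bar0.0: opens on M3
  R5 @ bar0.0: opens on M3
  R2 @ bar1.0: G4/B4 M3 -> E4/E4 P1 similar
  R3 @ bar1.0: C5 above E4
  R3 @ bar1.1: C5 above E4
  R3 @ bar1.2: C5 above E4
  R3 @ bar1.3: C5 above E4
  R2 @ bar2.0: A3/C5 m3 -> F3/C4 P5 similar
  R1 @ bar3.0: F3/C4 P5 -> D3/A3 P5 similar
  R1 @ bar3.0: F3/F4 P8 -> D3/D4 P8 similar
  R3 @ bar3.0: D5 above A3
  R7 @ bar3.0: A3->D5 leap 17st
  R3 @ bar3.1: D5 above A3
  R3 @ bar3.2: D5 above A3
  R3 @ bar3.3: D5 above A3
  R1 @ bar4.0: D5/D4 P8 -> F3/F3 P1 similar
  R2 @ bar4.0: D5/A3 P4 -> F3/F3 P1 similar
  R2 @ bar4.0: A3/D4 P4 -> F3/F3 P1 similar
  R4 @ bar4.0: B2/F3 TT untreated
  R4 @ bar4.0: B2/F3 TT untreated
  R4 @ bar4.0: B2/F3 TT untreated
  R7 @ bar4.0: D5->F3 leap 21st
  R2 @ bar5.0: B2/F3 TT -> A2/E3 P5 similar
  R2 @ bar6.0: A2/E3 P5 -> F3/F4 P8 similar
  R2 @ bar6.0: A2/C4 m3 -> F3/F4 P8 similar
  R2 @ bar6.0: E3/C4 m6 -> F4/F4 P1 similar
  R7 @ bar6.0: C3->D4 leap 14st
  R7 @ bar6.0: E3->F4 leap 13st
  R8 @ bar6.0: penult P8 not 3rd/6th
  R8 @ bar6.0: penult P8 not 3rd/6th
  R1 @ bar7.0: F4/F4 P1 -> B4/B4 P1 similar
  R2 @ bar7.0: F3/D4 M6 -> G3/G4 P8 similar
  R7 @ bar7.0: F4->B4 leap 6st
  R7 @ bar7.0: F4->B4 leap 6st
  R6 @ bar7.3: closes on M3
  R6 @ bar7.3: closes on M3

No (36 violations)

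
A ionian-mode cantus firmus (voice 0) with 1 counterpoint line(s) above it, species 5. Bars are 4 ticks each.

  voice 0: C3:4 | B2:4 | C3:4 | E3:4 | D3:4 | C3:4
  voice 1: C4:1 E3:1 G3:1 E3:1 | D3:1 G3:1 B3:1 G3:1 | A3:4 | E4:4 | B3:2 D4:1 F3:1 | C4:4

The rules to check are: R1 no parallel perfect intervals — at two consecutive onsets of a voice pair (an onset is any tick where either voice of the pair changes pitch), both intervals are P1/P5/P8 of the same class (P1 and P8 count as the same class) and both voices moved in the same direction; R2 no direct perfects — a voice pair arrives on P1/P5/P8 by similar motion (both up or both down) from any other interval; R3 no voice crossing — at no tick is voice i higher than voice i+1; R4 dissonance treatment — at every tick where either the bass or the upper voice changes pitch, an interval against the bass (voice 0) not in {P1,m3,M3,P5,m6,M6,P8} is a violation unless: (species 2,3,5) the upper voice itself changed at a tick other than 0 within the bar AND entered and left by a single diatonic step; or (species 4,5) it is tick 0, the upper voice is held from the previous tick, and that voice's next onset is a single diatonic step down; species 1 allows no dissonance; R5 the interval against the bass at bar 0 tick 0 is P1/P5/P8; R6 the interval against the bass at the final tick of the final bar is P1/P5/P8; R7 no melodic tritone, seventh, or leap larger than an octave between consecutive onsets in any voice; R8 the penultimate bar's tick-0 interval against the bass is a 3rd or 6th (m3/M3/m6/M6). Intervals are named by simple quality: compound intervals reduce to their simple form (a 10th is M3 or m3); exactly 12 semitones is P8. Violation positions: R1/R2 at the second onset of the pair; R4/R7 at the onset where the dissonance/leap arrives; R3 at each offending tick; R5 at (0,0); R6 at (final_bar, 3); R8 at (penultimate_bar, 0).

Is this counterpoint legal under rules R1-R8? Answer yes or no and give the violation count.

bar 0: v0=C3 v1=C4 (P8)
bar 1: v0=B2 v1=D3 (m3)
bar 2: v0=C3 v1=A3 (M6)
bar 3: v0=E3 v1=E4 (P8)
bar 4: v0=D3 v1=B3 (M6)
bar 5: v0=C3 v1=C4 (P8)
  R2 @ bar3.0: C3/A3 M6 -> E3/E4 P8 similar

No (1 violations)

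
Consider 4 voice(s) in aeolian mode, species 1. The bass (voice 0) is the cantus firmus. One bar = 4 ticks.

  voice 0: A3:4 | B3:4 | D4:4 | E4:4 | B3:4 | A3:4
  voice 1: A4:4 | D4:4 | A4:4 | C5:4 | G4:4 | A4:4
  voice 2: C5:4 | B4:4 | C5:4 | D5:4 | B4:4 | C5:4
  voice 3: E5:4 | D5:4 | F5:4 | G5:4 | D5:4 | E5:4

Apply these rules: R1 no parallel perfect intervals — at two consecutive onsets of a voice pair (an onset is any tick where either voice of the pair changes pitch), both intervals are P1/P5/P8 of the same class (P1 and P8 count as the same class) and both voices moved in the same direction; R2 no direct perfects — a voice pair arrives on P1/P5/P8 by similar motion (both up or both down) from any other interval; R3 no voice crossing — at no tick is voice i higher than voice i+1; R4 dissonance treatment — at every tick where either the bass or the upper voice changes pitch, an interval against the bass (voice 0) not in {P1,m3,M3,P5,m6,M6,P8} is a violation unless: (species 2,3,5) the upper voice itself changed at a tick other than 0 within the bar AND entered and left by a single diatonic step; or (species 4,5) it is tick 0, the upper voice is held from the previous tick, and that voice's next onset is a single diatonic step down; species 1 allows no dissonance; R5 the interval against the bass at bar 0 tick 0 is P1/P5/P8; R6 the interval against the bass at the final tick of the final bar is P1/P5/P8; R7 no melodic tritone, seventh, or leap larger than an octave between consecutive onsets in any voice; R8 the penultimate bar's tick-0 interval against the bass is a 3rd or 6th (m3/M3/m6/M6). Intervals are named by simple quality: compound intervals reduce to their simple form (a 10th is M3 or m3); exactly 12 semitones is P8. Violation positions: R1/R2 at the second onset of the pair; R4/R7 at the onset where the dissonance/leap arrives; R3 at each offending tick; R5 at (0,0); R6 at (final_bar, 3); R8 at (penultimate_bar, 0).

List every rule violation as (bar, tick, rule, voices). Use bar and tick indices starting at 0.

bar 0: v0=A3 v1=A4 v2=C5 v3=E5 downbeat P5
bar 1: v0=B3 v1=D4 v2=B4 v3=D5 downbeat m3
bar 2: v0=D4 v1=A4 v2=C5 v3=F5 downbeat m3
bar 3: v0=E4 v1=C5 v2=D5 v3=G5 downbeat m3
bar 4: v0=B3 v1=G4 v2=B4 v3=D5 downbeat m3
bar 5: v0=A3 v1=A4 v2=C5 v3=E5 downbeat P5
  -> R5 @ bar 0 tick 0 v(0, 2): opens on m3
  -> R2 @ bar 1 tick 0 v(1, 3): A4/E5 P5 -> D4/D5 P8 similar
  -> R2 @ bar 2 tick 0 v(0, 1): B3/D4 m3 -> D4/A4 P5 similar
  -> R4 @ bar 2 tick 0 v(0, 2): D4/C5 m7 untreated
  -> R2 @ bar 3 tick 0 v(1, 3): A4/F5 m6 -> C5/G5 P5 similar
  -> R4 @ bar 3 tick 0 v(0, 2): E4/D5 m7 untreated
  -> R1 @ bar 4 tick 0 v(1, 3): C5/G5 P5 -> G4/D5 P5 similar
  -> R2 @ bar 4 tick 0 v(0, 2): E4/D5 m7 -> B3/B4 P8 similar
  -> R8 @ bar 4 tick 0 v(0, 2): penult P8 not 3rd/6th
  -> R1 @ bar 5 tick 0 v(1, 3): G4/D5 P5 -> A4/E5 P5 similar
  -> R6 @ bar 5 tick 3 v(0, 2): closes on m3

(0, 0, R5, (0, 2))
(1, 0, R2, (1, 3))
(2, 0, R2, (0, 1))
(2, 0, R4, (0, 2))
(3, 0, R2, (1, 3))
(3, 0, R4, (0, 2))
(4, 0, R1, (1, 3))
(4, 0, R2, (0, 2))
(4, 0, R8, (0, 2))
(5, 0, R1, (1, 3))
(5, 3, R6, (0, 2))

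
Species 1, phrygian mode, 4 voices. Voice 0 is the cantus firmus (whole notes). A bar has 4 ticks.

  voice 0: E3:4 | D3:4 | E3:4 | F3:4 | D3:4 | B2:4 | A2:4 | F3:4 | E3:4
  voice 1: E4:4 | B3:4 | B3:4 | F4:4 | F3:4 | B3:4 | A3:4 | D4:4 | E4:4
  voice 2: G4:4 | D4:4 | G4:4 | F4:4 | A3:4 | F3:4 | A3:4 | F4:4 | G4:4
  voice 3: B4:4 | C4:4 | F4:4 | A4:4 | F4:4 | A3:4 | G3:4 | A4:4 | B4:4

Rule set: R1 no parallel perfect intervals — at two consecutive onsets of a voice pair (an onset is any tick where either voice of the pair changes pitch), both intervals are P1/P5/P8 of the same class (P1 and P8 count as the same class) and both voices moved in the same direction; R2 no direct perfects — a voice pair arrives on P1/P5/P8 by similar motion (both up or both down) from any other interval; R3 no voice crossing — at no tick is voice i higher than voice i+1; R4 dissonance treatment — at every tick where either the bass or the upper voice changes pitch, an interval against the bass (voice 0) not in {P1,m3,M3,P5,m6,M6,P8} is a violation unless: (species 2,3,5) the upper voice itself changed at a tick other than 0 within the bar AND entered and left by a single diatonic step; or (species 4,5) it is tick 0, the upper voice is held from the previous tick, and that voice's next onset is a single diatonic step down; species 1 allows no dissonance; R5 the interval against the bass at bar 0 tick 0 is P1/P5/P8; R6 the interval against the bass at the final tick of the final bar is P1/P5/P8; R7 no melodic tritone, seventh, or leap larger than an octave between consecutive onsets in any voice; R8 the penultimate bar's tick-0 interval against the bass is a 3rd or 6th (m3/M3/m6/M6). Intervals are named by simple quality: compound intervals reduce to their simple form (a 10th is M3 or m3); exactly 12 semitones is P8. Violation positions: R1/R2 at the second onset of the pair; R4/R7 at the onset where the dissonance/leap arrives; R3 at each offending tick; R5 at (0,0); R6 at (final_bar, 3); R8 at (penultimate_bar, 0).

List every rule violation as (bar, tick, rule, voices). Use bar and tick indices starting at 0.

bar 0: v0=E3 v1=E4 v2=G4 v3=B4 downbeat P5
bar 1: v0=D3 v1=B3 v2=D4 v3=C4 downbeat m7
bar 2: v0=E3 v1=B3 v2=G4 v3=F4 downbeat m2
bar 3: v0=F3 v1=F4 v2=F4 v3=A4 downbeat M3
bar 4: v0=D3 v1=F3 v2=A3 v3=F4 downbeat m3
bar 5: v0=B2 v1=B3 v2=F3 v3=A3 downbeat m7
bar 6: v0=A2 v1=A3 v2=A3 v3=G3 downbeat m7
bar 7: v0=F3 v1=D4 v2=F4 v3=A4 downbeat M3
bar 8: v0=E3 v1=E4 v2=G4 v3=B4 downbeat P5
  -> R5 @ bar 0 tick 0 v(0, 2): opens on m3
  -> R2 @ bar 1 tick 0 v(0, 2): E3/G4 m3 -> D3/D4 P8 similar
  -> R3 @ bar 1 tick 0 v(2, 3): D4 above C4
  -> R4 @ bar 1 tick 0 v(0, 3): D3/C4 m7 untreated
  -> R7 @ bar 1 tick 0 v(3,): B4->C4 leap 11st
  -> R3 @ bar 1 tick 1 v(2, 3): D4 above C4
  -> R3 @ bar 1 tick 2 v(2, 3): D4 above C4
  -> R3 @ bar 1 tick 3 v(2, 3): D4 above C4
  -> R3 @ bar 2 tick 0 v(2, 3): G4 above F4
  -> R4 @ bar 2 tick 0 v(0, 3): E3/F4 m2 untreated
  -> R3 @ bar 2 tick 1 v(2, 3): G4 above F4
  -> R3 @ bar 2 tick 2 v(2, 3): G4 above F4
  -> R3 @ bar 2 tick 3 v(2, 3): G4 above F4
  -> R2 @ bar 3 tick 0 v(0, 1): E3/B3 P5 -> F3/F4 P8 similar
  -> R7 @ bar 3 tick 0 v(1,): B3->F4 leap 6st
  -> R2 @ bar 4 tick 0 v(0, 2): F3/F4 P8 -> D3/A3 P5 similar
  -> R2 @ bar 4 tick 0 v(1, 3): F4/A4 M3 -> F3/F4 P8 similar
  -> R3 @ bar 5 tick 0 v(1, 2): B3 above F3
  -> R4 @ bar 5 tick 0 v(0, 2): B2/F3 TT untreated
  -> R4 @ bar 5 tick 0 v(0, 3): B2/A3 m7 untreated
  -> R7 @ bar 5 tick 0 v(1,): F3->B3 leap 6st
  -> R3 @ bar 5 tick 1 v(1, 2): B3 above F3
  -> R3 @ bar 5 tick 2 v(1, 2): B3 above F3
  -> R3 @ bar 5 tick 3 v(1, 2): B3 above F3
  -> R1 @ bar 6 tick 0 v(0, 1): B2/B3 P8 -> A2/A3 P8 similar
  -> R3 @ bar 6 tick 0 v(2, 3): A3 above G3
  -> R4 @ bar 6 tick 0 v(0, 3): A2/G3 m7 untreated
  -> R3 @ bar 6 tick 1 v(2, 3): A3 above G3
  -> R3 @ bar 6 tick 2 v(2, 3): A3 above G3
  -> R3 @ bar 6 tick 3 v(2, 3): A3 above G3
  -> R1 @ bar 7 tick 0 v(0, 2): A2/A3 P8 -> F3/F4 P8 similar
  -> R2 @ bar 7 tick 0 v(1, 3): A3/G3 M2 -> D4/A4 P5 similar
  -> R7 @ bar 7 tick 0 v(3,): G3->A4 leap 14st
  -> R8 @ bar 7 tick 0 v(0, 2): penult P8 not 3rd/6th
  -> R1 @ bar 8 tick 0 v(1, 3): D4/A4 P5 -> E4/B4 P5 similar
  -> R6 @ bar 8 tick 3 v(0, 2): closes on m3

(0, 0, R5, (0, 2))
(1, 0, R2, (0, 2))
(1, 0, R3, (2, 3))
(1, 0, R4, (0, 3))
(1, 0, R7, (3,))
(1, 1, R3, (2, 3))
(1, 2, R3, (2, 3))
(1, 3, R3, (2, 3))
(2, 0, R3, (2, 3))
(2, 0, R4, (0, 3))
(2, 1, R3, (2, 3))
(2, 2, R3, (2, 3))
(2, 3, R3, (2, 3))
(3, 0, R2, (0, 1))
(3, 0, R7, (1,))
(4, 0, R2, (0, 2))
(4, 0, R2, (1, 3))
(5, 0, R3, (1, 2))
(5, 0, R4, (0, 2))
(5, 0, R4, (0, 3))
(5, 0, R7, (1,))
(5, 1, R3, (1, 2))
(5, 2, R3, (1, 2))
(5, 3, R3, (1, 2))
(6, 0, R1, (0, 1))
(6, 0, R3, (2, 3))
(6, 0, R4, (0, 3))
(6, 1, R3, (2, 3))
(6, 2, R3, (2, 3))
(6, 3, R3, (2, 3))
(7, 0, R1, (0, 2))
(7, 0, R2, (1, 3))
(7, 0, R7, (3,))
(7, 0, R8, (0, 2))
(8, 0, R1, (1, 3))
(8, 3, R6, (0, 2))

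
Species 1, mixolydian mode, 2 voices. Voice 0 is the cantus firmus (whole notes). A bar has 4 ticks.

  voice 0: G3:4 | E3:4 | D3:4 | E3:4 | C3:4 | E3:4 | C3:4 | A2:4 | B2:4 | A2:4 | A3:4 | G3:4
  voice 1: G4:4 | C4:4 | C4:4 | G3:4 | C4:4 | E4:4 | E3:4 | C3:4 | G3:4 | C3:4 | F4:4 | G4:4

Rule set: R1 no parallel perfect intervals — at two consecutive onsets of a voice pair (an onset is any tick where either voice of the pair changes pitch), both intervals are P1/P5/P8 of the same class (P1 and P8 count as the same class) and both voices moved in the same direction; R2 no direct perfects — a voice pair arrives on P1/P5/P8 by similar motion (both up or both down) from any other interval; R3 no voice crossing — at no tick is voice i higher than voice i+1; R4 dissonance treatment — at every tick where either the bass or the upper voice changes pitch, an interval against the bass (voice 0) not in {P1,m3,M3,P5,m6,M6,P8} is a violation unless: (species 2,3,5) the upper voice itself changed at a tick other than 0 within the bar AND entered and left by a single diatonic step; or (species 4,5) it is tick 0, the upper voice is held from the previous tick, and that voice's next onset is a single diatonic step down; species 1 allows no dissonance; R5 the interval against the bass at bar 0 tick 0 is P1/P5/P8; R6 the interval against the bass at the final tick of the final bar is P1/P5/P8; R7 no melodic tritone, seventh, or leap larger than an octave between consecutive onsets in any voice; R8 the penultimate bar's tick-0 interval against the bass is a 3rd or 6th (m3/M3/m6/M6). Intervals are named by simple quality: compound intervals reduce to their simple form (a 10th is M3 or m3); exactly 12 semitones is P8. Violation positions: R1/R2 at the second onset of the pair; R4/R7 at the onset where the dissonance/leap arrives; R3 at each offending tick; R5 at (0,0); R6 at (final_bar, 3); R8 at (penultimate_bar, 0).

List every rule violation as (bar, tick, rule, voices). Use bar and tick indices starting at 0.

(2, 0, R4, (0, 1))
(5, 0, R1, (0, 1))
(10, 0, R7, (1,))

bar 0: v0=G3 v1=G4 downbeat P8
bar 1: v0=E3 v1=C4 downbeat m6
bar 2: v0=D3 v1=C4 downbeat m7
bar 3: v0=E3 v1=G3 downbeat m3
bar 4: v0=C3 v1=C4 downbeat P8
bar 5: v0=E3 v1=E4 downbeat P8
bar 6: v0=C3 v1=E3 downbeat M3
bar 7: v0=A2 v1=C3 downbeat m3
bar 8: v0=B2 v1=G3 downbeat m6
bar 9: v0=A2 v1=C3 downbeat m3
bar 10: v0=A3 v1=F4 downbeat m6
bar 11: v0=G3 v1=G4 downbeat P8
  -> R4 @ bar 2 tick 0 v(0, 1): D3/C4 m7 untreated
  -> R1 @ bar 5 tick 0 v(0, 1): C3/C4 P8 -> E3/E4 P8 similar
  -> R7 @ bar 10 tick 0 v(1,): C3->F4 leap 17st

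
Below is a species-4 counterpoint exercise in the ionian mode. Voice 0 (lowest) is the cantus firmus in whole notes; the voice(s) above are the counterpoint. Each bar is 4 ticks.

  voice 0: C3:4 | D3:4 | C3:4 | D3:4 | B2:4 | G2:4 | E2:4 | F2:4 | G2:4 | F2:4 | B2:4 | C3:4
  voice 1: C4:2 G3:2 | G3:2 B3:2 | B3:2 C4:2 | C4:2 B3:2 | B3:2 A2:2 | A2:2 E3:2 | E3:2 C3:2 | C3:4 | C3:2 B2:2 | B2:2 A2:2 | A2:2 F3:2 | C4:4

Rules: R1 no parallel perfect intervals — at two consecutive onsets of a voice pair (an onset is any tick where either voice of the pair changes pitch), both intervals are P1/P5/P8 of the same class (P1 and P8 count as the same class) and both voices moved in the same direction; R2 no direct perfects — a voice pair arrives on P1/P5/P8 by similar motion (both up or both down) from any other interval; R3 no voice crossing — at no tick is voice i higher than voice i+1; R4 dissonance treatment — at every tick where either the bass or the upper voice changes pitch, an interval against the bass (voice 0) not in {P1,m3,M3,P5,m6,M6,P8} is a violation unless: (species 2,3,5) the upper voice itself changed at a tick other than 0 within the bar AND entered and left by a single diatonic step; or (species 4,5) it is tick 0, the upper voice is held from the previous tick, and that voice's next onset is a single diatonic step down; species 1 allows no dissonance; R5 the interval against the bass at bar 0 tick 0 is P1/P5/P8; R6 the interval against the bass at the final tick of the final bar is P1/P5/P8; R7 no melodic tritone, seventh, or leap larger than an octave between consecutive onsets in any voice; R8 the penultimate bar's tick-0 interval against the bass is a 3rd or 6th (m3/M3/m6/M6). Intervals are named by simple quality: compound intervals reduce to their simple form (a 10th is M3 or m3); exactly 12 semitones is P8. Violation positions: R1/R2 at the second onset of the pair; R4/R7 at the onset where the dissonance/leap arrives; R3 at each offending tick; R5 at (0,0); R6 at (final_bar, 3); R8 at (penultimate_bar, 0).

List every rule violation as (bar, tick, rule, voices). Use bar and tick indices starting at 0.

bar 0: v0=C3 v1=C4 downbeat P8
bar 1: v0=D3 v1=G3 downbeat P4
bar 2: v0=C3 v1=B3 downbeat M7
bar 3: v0=D3 v1=C4 downbeat m7
bar 4: v0=B2 v1=B3 downbeat P8
bar 5: v0=G2 v1=A2 downbeat M2
bar 6: v0=E2 v1=E3 downbeat P8
bar 7: v0=F2 v1=C3 downbeat P5
bar 8: v0=G2 v1=C3 downbeat P4
bar 9: v0=F2 v1=B2 downbeat TT
bar 10: v0=B2 v1=A2 downbeat M2
bar 11: v0=C3 v1=C4 downbeat P8
  -> R4 @ bar 1 tick 0 v(0, 1): D3/G3 P4 untreated
  -> R4 @ bar 2 tick 0 v(0, 1): C3/B3 M7 untreated
  -> R3 @ bar 4 tick 2 v(0, 1): B2 above A2
  -> R4 @ bar 4 tick 2 v(0, 1): B2/A2 M2 untreated
  -> R7 @ bar 4 tick 2 v(1,): B3->A2 leap 14st
  -> R3 @ bar 4 tick 3 v(0, 1): B2 above A2
  -> R4 @ bar 5 tick 0 v(0, 1): G2/A2 M2 untreated
  -> R3 @ bar 10 tick 0 v(0, 1): B2 above A2
  -> R4 @ bar 10 tick 0 v(0, 1): B2/A2 M2 untreated
  -> R7 @ bar 10 tick 0 v(0,): F2->B2 leap 6st
  -> R8 @ bar 10 tick 0 v(0, 1): penult M2 not 3rd/6th
  -> R3 @ bar 10 tick 1 v(0, 1): B2 above A2
  -> R4 @ bar 10 tick 2 v(0, 1): B2/F3 TT untreated
  -> R2 @ bar 11 tick 0 v(0, 1): B2/F3 TT -> C3/C4 P8 similar

(1, 0, R4, (0, 1))
(2, 0, R4, (0, 1))
(4, 2, R3, (0, 1))
(4, 2, R4, (0, 1))
(4, 2, R7, (1,))
(4, 3, R3, (0, 1))
(5, 0, R4, (0, 1))
(10, 0, R3, (0, 1))
(10, 0, R4, (0, 1))
(10, 0, R7, (0,))
(10, 0, R8, (0, 1))
(10, 1, R3, (0, 1))
(10, 2, R4, (0, 1))
(11, 0, R2, (0, 1))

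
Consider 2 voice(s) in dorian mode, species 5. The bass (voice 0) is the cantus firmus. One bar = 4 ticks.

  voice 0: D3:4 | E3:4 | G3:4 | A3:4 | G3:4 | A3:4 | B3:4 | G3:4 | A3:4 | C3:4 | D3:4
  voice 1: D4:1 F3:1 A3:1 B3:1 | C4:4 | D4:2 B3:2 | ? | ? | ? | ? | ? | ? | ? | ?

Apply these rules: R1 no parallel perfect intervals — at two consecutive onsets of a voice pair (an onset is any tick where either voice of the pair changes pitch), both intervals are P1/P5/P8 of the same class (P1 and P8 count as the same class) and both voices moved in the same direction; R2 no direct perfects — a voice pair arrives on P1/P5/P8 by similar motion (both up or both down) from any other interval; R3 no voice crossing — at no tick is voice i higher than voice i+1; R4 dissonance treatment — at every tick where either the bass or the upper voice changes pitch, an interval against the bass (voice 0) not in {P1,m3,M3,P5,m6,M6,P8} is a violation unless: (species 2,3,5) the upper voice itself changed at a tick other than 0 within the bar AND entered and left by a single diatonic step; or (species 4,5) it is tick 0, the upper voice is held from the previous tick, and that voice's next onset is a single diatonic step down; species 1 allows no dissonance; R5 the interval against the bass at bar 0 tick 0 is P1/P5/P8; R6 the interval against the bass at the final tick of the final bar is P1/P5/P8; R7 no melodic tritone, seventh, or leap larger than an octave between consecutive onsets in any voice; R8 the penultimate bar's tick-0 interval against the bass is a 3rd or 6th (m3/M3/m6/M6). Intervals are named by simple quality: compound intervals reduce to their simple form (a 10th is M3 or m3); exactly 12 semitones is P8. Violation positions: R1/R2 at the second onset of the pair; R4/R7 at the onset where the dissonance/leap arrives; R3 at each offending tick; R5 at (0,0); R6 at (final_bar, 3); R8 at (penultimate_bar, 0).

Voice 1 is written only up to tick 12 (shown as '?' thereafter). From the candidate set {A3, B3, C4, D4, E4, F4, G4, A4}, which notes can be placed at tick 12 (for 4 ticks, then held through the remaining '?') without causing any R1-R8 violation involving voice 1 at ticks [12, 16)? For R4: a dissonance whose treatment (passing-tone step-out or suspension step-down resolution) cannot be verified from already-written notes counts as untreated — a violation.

{A3, C4}

A3: legal
B3: violates R4
C4: legal
D4: violates R4
E4: violates R2
F4: violates R7
G4: violates R4
A4: violates R2,R7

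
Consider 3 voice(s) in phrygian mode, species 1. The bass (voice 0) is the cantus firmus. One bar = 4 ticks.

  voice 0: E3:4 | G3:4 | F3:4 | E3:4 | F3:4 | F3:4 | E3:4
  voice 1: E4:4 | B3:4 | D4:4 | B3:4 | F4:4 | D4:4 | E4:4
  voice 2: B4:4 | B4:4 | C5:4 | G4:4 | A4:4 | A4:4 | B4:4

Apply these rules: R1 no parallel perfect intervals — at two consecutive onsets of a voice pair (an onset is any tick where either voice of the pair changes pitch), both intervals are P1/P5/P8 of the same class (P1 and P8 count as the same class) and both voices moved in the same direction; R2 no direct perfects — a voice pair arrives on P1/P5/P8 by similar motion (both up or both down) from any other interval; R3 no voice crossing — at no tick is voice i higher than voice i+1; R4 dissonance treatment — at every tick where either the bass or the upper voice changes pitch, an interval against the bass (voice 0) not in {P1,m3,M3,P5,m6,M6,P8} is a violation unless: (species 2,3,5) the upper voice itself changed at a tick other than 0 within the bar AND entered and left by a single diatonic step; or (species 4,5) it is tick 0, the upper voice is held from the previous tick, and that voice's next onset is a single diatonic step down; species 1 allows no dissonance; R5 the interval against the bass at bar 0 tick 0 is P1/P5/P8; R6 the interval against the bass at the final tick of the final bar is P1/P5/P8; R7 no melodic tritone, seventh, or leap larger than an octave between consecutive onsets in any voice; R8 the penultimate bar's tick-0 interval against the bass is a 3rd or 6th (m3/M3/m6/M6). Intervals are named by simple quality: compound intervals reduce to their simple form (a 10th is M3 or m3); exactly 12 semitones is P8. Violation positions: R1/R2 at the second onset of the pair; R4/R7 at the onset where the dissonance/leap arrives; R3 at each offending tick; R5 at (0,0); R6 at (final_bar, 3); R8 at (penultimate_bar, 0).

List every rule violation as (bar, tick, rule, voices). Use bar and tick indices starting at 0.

bar 0: v0=E3 v1=E4 v2=B4 downbeat P5
bar 1: v0=G3 v1=B3 v2=B4 downbeat M3
bar 2: v0=F3 v1=D4 v2=C5 downbeat P5
bar 3: v0=E3 v1=B3 v2=G4 downbeat m3
bar 4: v0=F3 v1=F4 v2=A4 downbeat M3
bar 5: v0=F3 v1=D4 v2=A4 downbeat M3
bar 6: v0=E3 v1=E4 v2=B4 downbeat P5
  -> R2 @ bar 3 tick 0 v(0, 1): F3/D4 M6 -> E3/B3 P5 similar
  -> R2 @ bar 4 tick 0 v(0, 1): E3/B3 P5 -> F3/F4 P8 similar
  -> R7 @ bar 4 tick 0 v(1,): B3->F4 leap 6st
  -> R1 @ bar 6 tick 0 v(1, 2): D4/A4 P5 -> E4/B4 P5 similar

(3, 0, R2, (0, 1))
(4, 0, R2, (0, 1))
(4, 0, R7, (1,))
(6, 0, R1, (1, 2))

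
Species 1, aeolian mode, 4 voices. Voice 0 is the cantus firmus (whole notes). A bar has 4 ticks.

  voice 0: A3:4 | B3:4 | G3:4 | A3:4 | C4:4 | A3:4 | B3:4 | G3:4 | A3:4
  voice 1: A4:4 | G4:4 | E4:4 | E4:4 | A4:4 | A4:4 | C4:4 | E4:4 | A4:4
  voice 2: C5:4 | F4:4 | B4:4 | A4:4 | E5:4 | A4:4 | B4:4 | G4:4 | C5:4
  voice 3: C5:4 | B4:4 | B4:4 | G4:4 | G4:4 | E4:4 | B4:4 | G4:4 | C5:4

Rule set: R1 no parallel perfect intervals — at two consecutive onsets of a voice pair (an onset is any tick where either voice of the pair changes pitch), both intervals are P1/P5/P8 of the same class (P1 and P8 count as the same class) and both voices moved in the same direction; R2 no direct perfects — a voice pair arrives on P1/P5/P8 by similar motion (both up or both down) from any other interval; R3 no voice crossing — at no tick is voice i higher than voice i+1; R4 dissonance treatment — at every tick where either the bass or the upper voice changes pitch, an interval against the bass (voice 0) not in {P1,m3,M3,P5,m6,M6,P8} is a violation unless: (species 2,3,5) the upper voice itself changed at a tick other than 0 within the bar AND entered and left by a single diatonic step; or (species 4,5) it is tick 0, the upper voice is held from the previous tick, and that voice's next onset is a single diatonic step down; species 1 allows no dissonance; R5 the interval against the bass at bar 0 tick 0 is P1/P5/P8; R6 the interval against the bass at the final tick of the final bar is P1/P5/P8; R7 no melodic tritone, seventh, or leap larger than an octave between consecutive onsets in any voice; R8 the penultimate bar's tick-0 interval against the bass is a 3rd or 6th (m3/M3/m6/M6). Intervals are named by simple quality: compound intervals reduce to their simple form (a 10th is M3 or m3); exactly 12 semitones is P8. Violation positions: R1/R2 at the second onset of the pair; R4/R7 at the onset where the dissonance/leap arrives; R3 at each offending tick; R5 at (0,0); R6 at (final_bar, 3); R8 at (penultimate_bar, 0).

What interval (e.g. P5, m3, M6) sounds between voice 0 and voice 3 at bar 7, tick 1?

P8

voice 0=G3 voice 3=G4 -> P8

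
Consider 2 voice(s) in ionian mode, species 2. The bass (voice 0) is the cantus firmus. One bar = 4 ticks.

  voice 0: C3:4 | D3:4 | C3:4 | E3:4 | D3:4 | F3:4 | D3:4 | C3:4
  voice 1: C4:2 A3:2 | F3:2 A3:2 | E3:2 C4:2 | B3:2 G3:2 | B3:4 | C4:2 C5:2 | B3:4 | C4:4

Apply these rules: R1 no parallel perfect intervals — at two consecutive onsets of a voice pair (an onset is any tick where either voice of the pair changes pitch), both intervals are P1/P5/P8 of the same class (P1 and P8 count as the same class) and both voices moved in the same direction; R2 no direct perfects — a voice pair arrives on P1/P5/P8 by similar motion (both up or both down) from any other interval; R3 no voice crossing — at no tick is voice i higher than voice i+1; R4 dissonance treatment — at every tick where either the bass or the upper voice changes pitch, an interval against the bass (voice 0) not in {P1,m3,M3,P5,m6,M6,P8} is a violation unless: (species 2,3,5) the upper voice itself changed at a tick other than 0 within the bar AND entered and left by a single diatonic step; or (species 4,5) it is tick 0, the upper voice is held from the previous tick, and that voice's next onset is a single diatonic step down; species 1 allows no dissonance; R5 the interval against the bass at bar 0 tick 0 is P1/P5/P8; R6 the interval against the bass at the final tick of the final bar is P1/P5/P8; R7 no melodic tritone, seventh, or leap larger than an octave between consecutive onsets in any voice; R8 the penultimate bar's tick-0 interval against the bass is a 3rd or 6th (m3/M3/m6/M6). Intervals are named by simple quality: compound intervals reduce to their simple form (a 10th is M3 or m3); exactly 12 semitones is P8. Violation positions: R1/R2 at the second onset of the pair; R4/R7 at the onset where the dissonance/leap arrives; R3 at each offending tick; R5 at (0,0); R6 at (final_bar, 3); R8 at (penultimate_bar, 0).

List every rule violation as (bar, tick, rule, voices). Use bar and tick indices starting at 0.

(5, 0, R2, (0, 1))
(6, 0, R7, (1,))

bar 0: v0=C3 v1=C4 downbeat P8
bar 1: v0=D3 v1=F3 downbeat m3
bar 2: v0=C3 v1=E3 downbeat M3
bar 3: v0=E3 v1=B3 downbeat P5
bar 4: v0=D3 v1=B3 downbeat M6
bar 5: v0=F3 v1=C4 downbeat P5
bar 6: v0=D3 v1=B3 downbeat M6
bar 7: v0=C3 v1=C4 downbeat P8
  -> R2 @ bar 5 tick 0 v(0, 1): D3/B3 M6 -> F3/C4 P5 similar
  -> R7 @ bar 6 tick 0 v(1,): C5->B3 leap 13st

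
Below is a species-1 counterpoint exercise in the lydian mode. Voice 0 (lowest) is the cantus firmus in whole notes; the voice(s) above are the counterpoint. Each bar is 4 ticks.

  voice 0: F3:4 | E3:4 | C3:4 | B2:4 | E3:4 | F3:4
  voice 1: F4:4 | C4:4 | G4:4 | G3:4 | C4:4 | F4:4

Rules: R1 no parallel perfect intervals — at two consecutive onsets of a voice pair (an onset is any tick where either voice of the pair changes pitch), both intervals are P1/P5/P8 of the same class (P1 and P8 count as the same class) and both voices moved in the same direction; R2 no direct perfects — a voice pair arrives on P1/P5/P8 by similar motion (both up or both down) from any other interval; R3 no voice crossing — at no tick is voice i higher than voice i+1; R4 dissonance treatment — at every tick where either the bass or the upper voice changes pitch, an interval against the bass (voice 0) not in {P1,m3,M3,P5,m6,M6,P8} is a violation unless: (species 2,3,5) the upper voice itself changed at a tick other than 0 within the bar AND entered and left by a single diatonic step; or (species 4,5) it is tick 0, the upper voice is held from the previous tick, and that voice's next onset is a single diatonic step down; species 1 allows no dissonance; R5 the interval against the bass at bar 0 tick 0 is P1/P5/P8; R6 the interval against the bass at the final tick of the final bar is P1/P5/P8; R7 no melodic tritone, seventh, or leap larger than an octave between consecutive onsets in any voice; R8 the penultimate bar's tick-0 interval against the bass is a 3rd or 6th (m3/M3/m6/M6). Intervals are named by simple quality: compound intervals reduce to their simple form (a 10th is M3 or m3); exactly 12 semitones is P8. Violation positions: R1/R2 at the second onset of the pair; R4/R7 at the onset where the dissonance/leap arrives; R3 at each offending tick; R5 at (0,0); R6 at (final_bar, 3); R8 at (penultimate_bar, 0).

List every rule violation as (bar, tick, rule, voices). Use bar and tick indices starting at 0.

(5, 0, R2, (0, 1))

bar 0: v0=F3 v1=F4 downbeat P8
bar 1: v0=E3 v1=C4 downbeat m6
bar 2: v0=C3 v1=G4 downbeat P5
bar 3: v0=B2 v1=G3 downbeat m6
bar 4: v0=E3 v1=C4 downbeat m6
bar 5: v0=F3 v1=F4 downbeat P8
  -> R2 @ bar 5 tick 0 v(0, 1): E3/C4 m6 -> F3/F4 P8 similar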